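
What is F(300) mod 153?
144

Matrix identity: Q^n = [[F_(n+1), F_n], [F_n, F_(n-1)]] with Q = [[1,1],[1,0]].
n = 300 = 100101100₂. Square-and-multiply, entries mod 153:
Q^1 = [[1,1],[1,0]]
Q^2 = (Q^1)² = [[2,1],[1,1]]
Q^4 = (Q^2)² = [[5,3],[3,2]]
Q^9 = (Q^4)²·Q = [[55,34],[34,21]]
Q^18 = (Q^9)² = [[50,136],[136,67]]
Q^37 = (Q^18)²·Q = [[35,35],[35,0]]
Q^75 = (Q^37)²·Q = [[3,2],[2,1]]
Q^150 = (Q^75)² = [[13,8],[8,5]]
Q^300 = (Q^150)² = [[80,144],[144,89]]
F_300 mod 153 = Q^300[0][1] = 144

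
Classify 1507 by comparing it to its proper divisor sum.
deficient

Proper divisors of 1507: sum = 1 + 11 + 137 = 149
Since 149 < 1507, 1507 is deficient.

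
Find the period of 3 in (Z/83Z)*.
41

83 is prime, so ord(3) divides φ(83) = 82.
Divisors of 82: 1, 2, 41, 82.
Repeated squaring: 3^1 ≡ 3, 3^2 ≡ 9, 3^4 ≡ 81, 3^8 ≡ 4, 3^16 ≡ 16, 3^32 ≡ 7, 3^64 ≡ 49 (mod 83).
Test 3^d mod 83 for each divisor d in increasing order:
3^1 ≡ 3
3^2 ≡ 9
3^41 = 3^32·3^8·3^1 ≡ 1  ← first divisor giving 1
The order is 41.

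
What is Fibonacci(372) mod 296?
16

Matrix identity: Q^n = [[F_(n+1), F_n], [F_n, F_(n-1)]] with Q = [[1,1],[1,0]].
n = 372 = 101110100₂. Square-and-multiply, entries mod 296:
Q^1 = [[1,1],[1,0]]
Q^2 = (Q^1)² = [[2,1],[1,1]]
Q^5 = (Q^2)²·Q = [[8,5],[5,3]]
Q^11 = (Q^5)²·Q = [[144,89],[89,55]]
Q^23 = (Q^11)²·Q = [[192,241],[241,247]]
Q^46 = (Q^23)² = [[225,127],[127,98]]
Q^93 = (Q^46)²·Q = [[31,154],[154,173]]
Q^186 = (Q^93)² = [[109,40],[40,69]]
Q^372 = (Q^186)² = [[161,16],[16,145]]
F_372 mod 296 = Q^372[0][1] = 16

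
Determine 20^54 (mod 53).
29

Repeated squaring. Binary of 54 = 110110.
20^1 ≡ 20 (mod 53); 20^2 ≡ 29 (mod 53); 20^4 ≡ 46 (mod 53); 20^8 ≡ 49 (mod 53); 20^16 ≡ 16 (mod 53); 20^32 ≡ 44 (mod 53)
20^54 = 20^2 × 20^4 × 20^16 × 20^32 ≡ 29 (mod 53)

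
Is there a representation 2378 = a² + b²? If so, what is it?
13² + 47² (a=13, b=47)

Factorization: 2378 = 2 × 29 × 41
By Fermat: n is sum of two squares iff every prime p ≡ 3 (mod 4) appears to even power.
All primes ≡ 3 (mod 4) appear to even power.
Search a = 0, 1, 2, … for 2378 - a² a perfect square: first hit at a = 13: 2378 - 169 = 2209 = 47².
2378 = 13² + 47² = 169 + 2209 ✓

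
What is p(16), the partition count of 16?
231

p(n) counts ways to write n as a sum of positive integers (order ignored).
Euler's pentagonal recurrence: p(k) = p(k-1) + p(k-2) - p(k-5) - p(k-7) + p(k-12) + p(k-15) - ... (offsets j(3j∓1)/2, signs ++--, p(0)=1, p(<0)=0).
DP table for k = 0..15: p(0)=1, p(1)=1, p(2)=2, p(3)=3, p(4)=5, p(5)=7, p(6)=11, p(7)=15, p(8)=22, p(9)=30, p(10)=42, p(11)=56, p(12)=77, p(13)=101, p(14)=135, p(15)=176.
Final step: p(16) = p(15) + p(14) - p(11) - p(9) + p(4) + p(1)
= 176 + 135 - 56 - 30 + 5 + 1
= 231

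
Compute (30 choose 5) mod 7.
0

Using Lucas' theorem:
Write n=30 and k=5 in base 7:
n in base 7: [4, 2]
k in base 7: [0, 5]
C(30,5) mod 7 = ∏ C(n_i, k_i) mod 7
Digit binomials (mod 7): C(4,0) = 1; C(2,5) = 0 (k_i > n_i)
Product: 1 × 0 = 0 ≡ 0 (mod 7)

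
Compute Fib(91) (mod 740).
129

Matrix identity: Q^n = [[F_(n+1), F_n], [F_n, F_(n-1)]] with Q = [[1,1],[1,0]].
n = 91 = 1011011₂. Square-and-multiply, entries mod 740:
Q^1 = [[1,1],[1,0]]
Q^2 = (Q^1)² = [[2,1],[1,1]]
Q^5 = (Q^2)²·Q = [[8,5],[5,3]]
Q^11 = (Q^5)²·Q = [[144,89],[89,55]]
Q^22 = (Q^11)² = [[537,691],[691,586]]
Q^45 = (Q^22)²·Q = [[423,690],[690,473]]
Q^91 = (Q^45)²·Q = [[469,129],[129,340]]
F_91 mod 740 = Q^91[0][1] = 129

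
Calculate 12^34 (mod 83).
17

Repeated squaring. Binary of 34 = 100010.
12^1 ≡ 12 (mod 83); 12^2 ≡ 61 (mod 83); 12^4 ≡ 69 (mod 83); 12^8 ≡ 30 (mod 83); 12^16 ≡ 70 (mod 83); 12^32 ≡ 3 (mod 83)
12^34 = 12^2 × 12^32 ≡ 17 (mod 83)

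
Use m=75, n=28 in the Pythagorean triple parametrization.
(4841, 4200, 6409)

Euclid's formula: a = m² - n², b = 2mn, c = m² + n²
m = 75, n = 28
a = 75² - 28² = 5625 - 784 = 4841
b = 2 × 75 × 28 = 4200
c = 75² + 28² = 5625 + 784 = 6409
Verification: 4841² + 4200² = 23435281 + 17640000 = 41075281 = 6409² ✓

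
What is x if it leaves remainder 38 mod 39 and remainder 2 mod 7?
233

Using Chinese Remainder Theorem:
M = 39 × 7 = 273
M1 = 7, M2 = 39
y1 = 7^(-1) mod 39 = 28
y2 = 39^(-1) mod 7 = 2
x = (38×7×28 + 2×39×2) mod 273 = 233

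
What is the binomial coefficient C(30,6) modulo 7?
0

Using Lucas' theorem:
Write n=30 and k=6 in base 7:
n in base 7: [4, 2]
k in base 7: [0, 6]
C(30,6) mod 7 = ∏ C(n_i, k_i) mod 7
Digit binomials (mod 7): C(4,0) = 1; C(2,6) = 0 (k_i > n_i)
Product: 1 × 0 = 0 ≡ 0 (mod 7)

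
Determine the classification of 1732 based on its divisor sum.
deficient

Proper divisors of 1732: sum = 1 + 2 + 4 + 433 + 866 = 1306
Since 1306 < 1732, 1732 is deficient.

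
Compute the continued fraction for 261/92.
[2; 1, 5, 7, 2]

Euclidean algorithm steps:
261 = 2 × 92 + 77
92 = 1 × 77 + 15
77 = 5 × 15 + 2
15 = 7 × 2 + 1
2 = 2 × 1 + 0
Continued fraction: [2; 1, 5, 7, 2]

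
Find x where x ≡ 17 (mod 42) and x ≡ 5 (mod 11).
269

Using Chinese Remainder Theorem:
M = 42 × 11 = 462
M1 = 11, M2 = 42
y1 = 11^(-1) mod 42 = 23
y2 = 42^(-1) mod 11 = 5
x = (17×11×23 + 5×42×5) mod 462 = 269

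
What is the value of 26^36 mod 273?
169

Repeated squaring. Binary of 36 = 100100.
26^1 ≡ 26 (mod 273); 26^2 ≡ 130 (mod 273); 26^4 ≡ 247 (mod 273); 26^8 ≡ 130 (mod 273); 26^16 ≡ 247 (mod 273); 26^32 ≡ 130 (mod 273)
26^36 = 26^4 × 26^32 ≡ 169 (mod 273)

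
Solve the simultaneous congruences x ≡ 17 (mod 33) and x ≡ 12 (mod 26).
116

Using Chinese Remainder Theorem:
M = 33 × 26 = 858
M1 = 26, M2 = 33
y1 = 26^(-1) mod 33 = 14
y2 = 33^(-1) mod 26 = 15
x = (17×26×14 + 12×33×15) mod 858 = 116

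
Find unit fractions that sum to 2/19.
1/10 + 1/190

Greedy algorithm:
2/19: ceiling(19/2) = 10, use 1/10
1/190: ceiling(190/1) = 190, use 1/190
Result: 2/19 = 1/10 + 1/190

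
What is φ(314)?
156

314 = 2 × 157
φ(n) = n × ∏(1 - 1/p) for each prime p dividing n
φ(314) = 314 × (1 - 1/2) × (1 - 1/157) = 156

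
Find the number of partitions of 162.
129913904637

p(n) counts ways to write n as a sum of positive integers (order ignored).
Euler's pentagonal recurrence: p(k) = p(k-1) + p(k-2) - p(k-5) - p(k-7) + p(k-12) + p(k-15) - ... (offsets j(3j∓1)/2, signs ++--, p(0)=1, p(<0)=0).
DP table for k = 0..161: p(0)=1, p(1)=1, p(2)=2, p(3)=3, p(4)=5, p(5)=7, p(6)=11, p(7)=15, p(8)=22, p(9)=30, p(10)=42, p(11)=56, p(12)=77, p(13)=101, p(14)=135, p(15)=176, p(16)=231, p(17)=297, p(18)=385, p(19)=490, p(20)=627, p(21)=792, p(22)=1002, p(23)=1255, p(24)=1575, p(25)=1958, p(26)=2436, p(27)=3010, p(28)=3718, p(29)=4565, p(30)=5604, p(31)=6842, p(32)=8349, p(33)=10143, p(34)=12310, p(35)=14883, p(36)=17977, p(37)=21637, p(38)=26015, p(39)=31185, p(40)=37338, p(41)=44583, p(42)=53174, p(43)=63261, p(44)=75175, p(45)=89134, p(46)=105558, p(47)=124754, p(48)=147273, p(49)=173525, p(50)=204226, p(51)=239943, p(52)=281589, p(53)=329931, p(54)=386155, p(55)=451276, p(56)=526823, p(57)=614154, p(58)=715220, p(59)=831820, p(60)=966467, p(61)=1121505, p(62)=1300156, p(63)=1505499, p(64)=1741630, p(65)=2012558, p(66)=2323520, p(67)=2679689, p(68)=3087735, p(69)=3554345, p(70)=4087968, p(71)=4697205, p(72)=5392783, p(73)=6185689, p(74)=7089500, p(75)=8118264, p(76)=9289091, p(77)=10619863, p(78)=12132164, p(79)=13848650, p(80)=15796476, p(81)=18004327, p(82)=20506255, p(83)=23338469, p(84)=26543660, p(85)=30167357, p(86)=34262962, p(87)=38887673, p(88)=44108109, p(89)=49995925, p(90)=56634173, p(91)=64112359, p(92)=72533807, p(93)=82010177, p(94)=92669720, p(95)=104651419, p(96)=118114304, p(97)=133230930, p(98)=150198136, p(99)=169229875, p(100)=190569292, p(101)=214481126, p(102)=241265379, p(103)=271248950, p(104)=304801365, p(105)=342325709, p(106)=384276336, p(107)=431149389, p(108)=483502844, p(109)=541946240, p(110)=607163746, p(111)=679903203, p(112)=761002156, p(113)=851376628, p(114)=952050665, p(115)=1064144451, p(116)=1188908248, p(117)=1327710076, p(118)=1482074143, p(119)=1653668665, p(120)=1844349560, p(121)=2056148051, p(122)=2291320912, p(123)=2552338241, p(124)=2841940500, p(125)=3163127352, p(126)=3519222692, p(127)=3913864295, p(128)=4351078600, p(129)=4835271870, p(130)=5371315400, p(131)=5964539504, p(132)=6620830889, p(133)=7346629512, p(134)=8149040695, p(135)=9035836076, p(136)=10015581680, p(137)=11097645016, p(138)=12292341831, p(139)=13610949895, p(140)=15065878135, p(141)=16670689208, p(142)=18440293320, p(143)=20390982757, p(144)=22540654445, p(145)=24908858009, p(146)=27517052599, p(147)=30388671978, p(148)=33549419497, p(149)=37027355200, p(150)=40853235313, p(151)=45060624582, p(152)=49686288421, p(153)=54770336324, p(154)=60356673280, p(155)=66493182097, p(156)=73232243759, p(157)=80630964769, p(158)=88751778802, p(159)=97662728555, p(160)=107438159466, p(161)=118159068427.
Final step: p(162) = p(161) + p(160) - p(157) - p(155) + p(150) + p(147) - p(140) - p(136) + p(127) + p(122) - p(111) - p(105) + p(92) + p(85) - p(70) - p(62) + p(45) + p(36) - p(17) - p(7)
= 118159068427 + 107438159466 - 80630964769 - 66493182097 + 40853235313 + 30388671978 - 15065878135 - 10015581680 + 3913864295 + 2291320912 - 679903203 - 342325709 + 72533807 + 30167357 - 4087968 - 1300156 + 89134 + 17977 - 297 - 15
= 129913904637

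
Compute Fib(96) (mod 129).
21

Matrix identity: Q^n = [[F_(n+1), F_n], [F_n, F_(n-1)]] with Q = [[1,1],[1,0]].
n = 96 = 1100000₂. Square-and-multiply, entries mod 129:
Q^1 = [[1,1],[1,0]]
Q^3 = (Q^1)²·Q = [[3,2],[2,1]]
Q^6 = (Q^3)² = [[13,8],[8,5]]
Q^12 = (Q^6)² = [[104,15],[15,89]]
Q^24 = (Q^12)² = [[76,57],[57,19]]
Q^48 = (Q^24)² = [[124,126],[126,127]]
Q^96 = (Q^48)² = [[34,21],[21,13]]
F_96 mod 129 = Q^96[0][1] = 21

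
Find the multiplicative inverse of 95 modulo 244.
131

gcd(95, 244) = 1, so the inverse exists.
Extended Euclidean algorithm on (244, 95):
244 = 2 × 95 + 54  ⟹  54 = (1)·244 + (-2)·95
95 = 1 × 54 + 41  ⟹  41 = (-1)·244 + (3)·95
54 = 1 × 41 + 13  ⟹  13 = (2)·244 + (-5)·95
41 = 3 × 13 + 2  ⟹  2 = (-7)·244 + (18)·95
13 = 6 × 2 + 1  ⟹  1 = (44)·244 + (-113)·95
So (-113)·95 ≡ 1 (mod 244), i.e. 95^(-1) ≡ -113 ≡ 131 (mod 244).
Check: 95 × 131 = 12445 ≡ 1 (mod 244)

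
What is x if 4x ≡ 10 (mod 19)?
x ≡ 12 (mod 19)

gcd(4, 19) = 1, which divides 10, so solutions exist.
Find 4^(-1) mod 19 by the extended Euclidean algorithm:
19 = 4 × 4 + 3  ⟹  3 = (1)·19 + (-4)·4
4 = 1 × 3 + 1  ⟹  1 = (-1)·19 + (5)·4
So (5)·4 ≡ 1 (mod 19), i.e. 4^(-1) ≡ 5 (mod 19).
x ≡ 5 × 10 = 50 ≡ 12 (mod 19).
Check: 4 × 12 = 48 ≡ 10 (mod 19).
Unique solution: x ≡ 12 (mod 19)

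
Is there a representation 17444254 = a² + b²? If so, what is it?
Not possible

Factorization: 17444254 = 2 × 29 × 67^3
By Fermat: n is sum of two squares iff every prime p ≡ 3 (mod 4) appears to even power.
Prime(s) ≡ 3 (mod 4) with odd exponent: [(67, 3)]
Therefore 17444254 cannot be expressed as a² + b².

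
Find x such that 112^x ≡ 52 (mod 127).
70

Baby-step giant-step with step n = ⌈√127⌉ = 12.
Baby steps 112^j mod 127 (j:value) for j=0..11: 0:1, 1:112, 2:98, 3:54, 4:79, 5:85, 6:122, 7:75, 8:18, 9:111, 10:113, 11:83.
Giant-step multiplier: 112^(-12) ≡ 112^(126-12) = 112^114 ≡ 61 (mod 127).
Giant steps γ_i = 52·61^i mod 127: γ_0=52, γ_1=124, γ_2=71, γ_3=13, γ_4=31, γ_5=113 (in table at j=10).
x = i·n + j = 5·12 + 10 = 70.
Check: 112^70 ≡ 52 (mod 127).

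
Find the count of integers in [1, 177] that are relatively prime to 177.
116

177 = 3 × 59
φ(n) = n × ∏(1 - 1/p) for each prime p dividing n
φ(177) = 177 × (1 - 1/3) × (1 - 1/59) = 116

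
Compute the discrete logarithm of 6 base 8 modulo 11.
3

Baby-step giant-step with step n = ⌈√11⌉ = 4.
Baby steps 8^j mod 11 (j:value) for j=0..3: 0:1, 1:8, 2:9, 3:6.
h = 6 is already in the table at j=3, so x = 3.
Check: 8^3 ≡ 6 (mod 11).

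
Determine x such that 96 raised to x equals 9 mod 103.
96

Baby-step giant-step with step n = ⌈√103⌉ = 11.
Baby steps 96^j mod 103 (j:value) for j=0..10: 0:1, 1:96, 2:49, 3:69, 4:32, 5:85, 6:23, 7:45, 8:97, 9:42, 10:15.
Giant-step multiplier: 96^(-11) ≡ 96^(102-11) = 96^91 ≡ 51 (mod 103).
Giant steps γ_i = 9·51^i mod 103: γ_0=9, γ_1=47, γ_2=28, γ_3=89, γ_4=7, γ_5=48, γ_6=79, γ_7=12, γ_8=97 (in table at j=8).
x = i·n + j = 8·11 + 8 = 96.
Check: 96^96 ≡ 9 (mod 103).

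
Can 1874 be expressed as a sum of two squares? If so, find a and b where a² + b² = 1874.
5² + 43² (a=5, b=43)

Factorization: 1874 = 2 × 937
By Fermat: n is sum of two squares iff every prime p ≡ 3 (mod 4) appears to even power.
All primes ≡ 3 (mod 4) appear to even power.
Search a = 0, 1, 2, … for 1874 - a² a perfect square: first hit at a = 5: 1874 - 25 = 1849 = 43².
1874 = 5² + 43² = 25 + 1849 ✓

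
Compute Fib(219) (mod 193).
52

Matrix identity: Q^n = [[F_(n+1), F_n], [F_n, F_(n-1)]] with Q = [[1,1],[1,0]].
n = 219 = 11011011₂. Square-and-multiply, entries mod 193:
Q^1 = [[1,1],[1,0]]
Q^3 = (Q^1)²·Q = [[3,2],[2,1]]
Q^6 = (Q^3)² = [[13,8],[8,5]]
Q^13 = (Q^6)²·Q = [[184,40],[40,144]]
Q^27 = (Q^13)²·Q = [[133,137],[137,189]]
Q^54 = (Q^27)² = [[174,110],[110,64]]
Q^109 = (Q^54)²·Q = [[41,109],[109,125]]
Q^219 = (Q^109)²·Q = [[4,52],[52,145]]
F_219 mod 193 = Q^219[0][1] = 52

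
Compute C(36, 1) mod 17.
2

Using Lucas' theorem:
Write n=36 and k=1 in base 17:
n in base 17: [2, 2]
k in base 17: [0, 1]
C(36,1) mod 17 = ∏ C(n_i, k_i) mod 17
Digit binomials (mod 17): C(2,0) = 1; C(2,1) = 2
Product: 1 × 2 = 2 ≡ 2 (mod 17)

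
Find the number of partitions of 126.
3519222692

p(n) counts ways to write n as a sum of positive integers (order ignored).
Euler's pentagonal recurrence: p(k) = p(k-1) + p(k-2) - p(k-5) - p(k-7) + p(k-12) + p(k-15) - ... (offsets j(3j∓1)/2, signs ++--, p(0)=1, p(<0)=0).
DP table for k = 0..125: p(0)=1, p(1)=1, p(2)=2, p(3)=3, p(4)=5, p(5)=7, p(6)=11, p(7)=15, p(8)=22, p(9)=30, p(10)=42, p(11)=56, p(12)=77, p(13)=101, p(14)=135, p(15)=176, p(16)=231, p(17)=297, p(18)=385, p(19)=490, p(20)=627, p(21)=792, p(22)=1002, p(23)=1255, p(24)=1575, p(25)=1958, p(26)=2436, p(27)=3010, p(28)=3718, p(29)=4565, p(30)=5604, p(31)=6842, p(32)=8349, p(33)=10143, p(34)=12310, p(35)=14883, p(36)=17977, p(37)=21637, p(38)=26015, p(39)=31185, p(40)=37338, p(41)=44583, p(42)=53174, p(43)=63261, p(44)=75175, p(45)=89134, p(46)=105558, p(47)=124754, p(48)=147273, p(49)=173525, p(50)=204226, p(51)=239943, p(52)=281589, p(53)=329931, p(54)=386155, p(55)=451276, p(56)=526823, p(57)=614154, p(58)=715220, p(59)=831820, p(60)=966467, p(61)=1121505, p(62)=1300156, p(63)=1505499, p(64)=1741630, p(65)=2012558, p(66)=2323520, p(67)=2679689, p(68)=3087735, p(69)=3554345, p(70)=4087968, p(71)=4697205, p(72)=5392783, p(73)=6185689, p(74)=7089500, p(75)=8118264, p(76)=9289091, p(77)=10619863, p(78)=12132164, p(79)=13848650, p(80)=15796476, p(81)=18004327, p(82)=20506255, p(83)=23338469, p(84)=26543660, p(85)=30167357, p(86)=34262962, p(87)=38887673, p(88)=44108109, p(89)=49995925, p(90)=56634173, p(91)=64112359, p(92)=72533807, p(93)=82010177, p(94)=92669720, p(95)=104651419, p(96)=118114304, p(97)=133230930, p(98)=150198136, p(99)=169229875, p(100)=190569292, p(101)=214481126, p(102)=241265379, p(103)=271248950, p(104)=304801365, p(105)=342325709, p(106)=384276336, p(107)=431149389, p(108)=483502844, p(109)=541946240, p(110)=607163746, p(111)=679903203, p(112)=761002156, p(113)=851376628, p(114)=952050665, p(115)=1064144451, p(116)=1188908248, p(117)=1327710076, p(118)=1482074143, p(119)=1653668665, p(120)=1844349560, p(121)=2056148051, p(122)=2291320912, p(123)=2552338241, p(124)=2841940500, p(125)=3163127352.
Final step: p(126) = p(125) + p(124) - p(121) - p(119) + p(114) + p(111) - p(104) - p(100) + p(91) + p(86) - p(75) - p(69) + p(56) + p(49) - p(34) - p(26) + p(9) + p(0)
= 3163127352 + 2841940500 - 2056148051 - 1653668665 + 952050665 + 679903203 - 304801365 - 190569292 + 64112359 + 34262962 - 8118264 - 3554345 + 526823 + 173525 - 12310 - 2436 + 30 + 1
= 3519222692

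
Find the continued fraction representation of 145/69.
[2; 9, 1, 6]

Euclidean algorithm steps:
145 = 2 × 69 + 7
69 = 9 × 7 + 6
7 = 1 × 6 + 1
6 = 6 × 1 + 0
Continued fraction: [2; 9, 1, 6]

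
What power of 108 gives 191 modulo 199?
141

Baby-step giant-step with step n = ⌈√199⌉ = 15.
Baby steps 108^j mod 199 (j:value) for j=0..14: 0:1, 1:108, 2:122, 3:42, 4:158, 5:149, 6:172, 7:69, 8:89, 9:60, 10:112, 11:156, 12:132, 13:127, 14:184.
Giant-step multiplier: 108^(-15) ≡ 108^(198-15) = 108^183 ≡ 135 (mod 199).
Giant steps γ_i = 191·135^i mod 199: γ_0=191, γ_1=114, γ_2=67, γ_3=90, γ_4=11, γ_5=92, γ_6=82, γ_7=125, γ_8=159, γ_9=172 (in table at j=6).
x = i·n + j = 9·15 + 6 = 141.
Check: 108^141 ≡ 191 (mod 199).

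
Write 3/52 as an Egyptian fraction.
1/18 + 1/468

Greedy algorithm:
3/52: ceiling(52/3) = 18, use 1/18
1/468: ceiling(468/1) = 468, use 1/468
Result: 3/52 = 1/18 + 1/468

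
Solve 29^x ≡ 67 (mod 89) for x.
80

Baby-step giant-step with step n = ⌈√89⌉ = 10.
Baby steps 29^j mod 89 (j:value) for j=0..9: 0:1, 1:29, 2:40, 3:3, 4:87, 5:31, 6:9, 7:83, 8:4, 9:27.
Giant-step multiplier: 29^(-10) ≡ 29^(88-10) = 29^78 ≡ 84 (mod 89).
Giant steps γ_i = 67·84^i mod 89: γ_0=67, γ_1=21, γ_2=73, γ_3=80, γ_4=45, γ_5=42, γ_6=57, γ_7=71, γ_8=1 (in table at j=0).
x = i·n + j = 8·10 + 0 = 80.
Check: 29^80 ≡ 67 (mod 89).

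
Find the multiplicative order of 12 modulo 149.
148

149 is prime, so ord(12) divides φ(149) = 148.
Divisors of 148: 1, 2, 4, 37, 74, 148.
Repeated squaring: 12^1 ≡ 12, 12^2 ≡ 144, 12^4 ≡ 25, 12^8 ≡ 29, 12^16 ≡ 96, 12^32 ≡ 127, 12^64 ≡ 37, 12^128 ≡ 28 (mod 149).
Test 12^d mod 149 for each divisor d in increasing order:
12^1 ≡ 12
12^2 ≡ 144
12^4 ≡ 25
12^37 = 12^32·12^4·12^1 ≡ 105
12^74 = 12^64·12^8·12^2 ≡ 148
12^148 = 12^128·12^16·12^4 ≡ 1  ← first divisor giving 1
The order is 148.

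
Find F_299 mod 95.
51

Matrix identity: Q^n = [[F_(n+1), F_n], [F_n, F_(n-1)]] with Q = [[1,1],[1,0]].
n = 299 = 100101011₂. Square-and-multiply, entries mod 95:
Q^1 = [[1,1],[1,0]]
Q^2 = (Q^1)² = [[2,1],[1,1]]
Q^4 = (Q^2)² = [[5,3],[3,2]]
Q^9 = (Q^4)²·Q = [[55,34],[34,21]]
Q^18 = (Q^9)² = [[1,19],[19,77]]
Q^37 = (Q^18)²·Q = [[39,77],[77,57]]
Q^74 = (Q^37)² = [[40,77],[77,58]]
Q^149 = (Q^74)²·Q = [[65,24],[24,41]]
Q^299 = (Q^149)²·Q = [[30,51],[51,74]]
F_299 mod 95 = Q^299[0][1] = 51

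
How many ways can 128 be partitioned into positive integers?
4351078600

p(n) counts ways to write n as a sum of positive integers (order ignored).
Euler's pentagonal recurrence: p(k) = p(k-1) + p(k-2) - p(k-5) - p(k-7) + p(k-12) + p(k-15) - ... (offsets j(3j∓1)/2, signs ++--, p(0)=1, p(<0)=0).
DP table for k = 0..127: p(0)=1, p(1)=1, p(2)=2, p(3)=3, p(4)=5, p(5)=7, p(6)=11, p(7)=15, p(8)=22, p(9)=30, p(10)=42, p(11)=56, p(12)=77, p(13)=101, p(14)=135, p(15)=176, p(16)=231, p(17)=297, p(18)=385, p(19)=490, p(20)=627, p(21)=792, p(22)=1002, p(23)=1255, p(24)=1575, p(25)=1958, p(26)=2436, p(27)=3010, p(28)=3718, p(29)=4565, p(30)=5604, p(31)=6842, p(32)=8349, p(33)=10143, p(34)=12310, p(35)=14883, p(36)=17977, p(37)=21637, p(38)=26015, p(39)=31185, p(40)=37338, p(41)=44583, p(42)=53174, p(43)=63261, p(44)=75175, p(45)=89134, p(46)=105558, p(47)=124754, p(48)=147273, p(49)=173525, p(50)=204226, p(51)=239943, p(52)=281589, p(53)=329931, p(54)=386155, p(55)=451276, p(56)=526823, p(57)=614154, p(58)=715220, p(59)=831820, p(60)=966467, p(61)=1121505, p(62)=1300156, p(63)=1505499, p(64)=1741630, p(65)=2012558, p(66)=2323520, p(67)=2679689, p(68)=3087735, p(69)=3554345, p(70)=4087968, p(71)=4697205, p(72)=5392783, p(73)=6185689, p(74)=7089500, p(75)=8118264, p(76)=9289091, p(77)=10619863, p(78)=12132164, p(79)=13848650, p(80)=15796476, p(81)=18004327, p(82)=20506255, p(83)=23338469, p(84)=26543660, p(85)=30167357, p(86)=34262962, p(87)=38887673, p(88)=44108109, p(89)=49995925, p(90)=56634173, p(91)=64112359, p(92)=72533807, p(93)=82010177, p(94)=92669720, p(95)=104651419, p(96)=118114304, p(97)=133230930, p(98)=150198136, p(99)=169229875, p(100)=190569292, p(101)=214481126, p(102)=241265379, p(103)=271248950, p(104)=304801365, p(105)=342325709, p(106)=384276336, p(107)=431149389, p(108)=483502844, p(109)=541946240, p(110)=607163746, p(111)=679903203, p(112)=761002156, p(113)=851376628, p(114)=952050665, p(115)=1064144451, p(116)=1188908248, p(117)=1327710076, p(118)=1482074143, p(119)=1653668665, p(120)=1844349560, p(121)=2056148051, p(122)=2291320912, p(123)=2552338241, p(124)=2841940500, p(125)=3163127352, p(126)=3519222692, p(127)=3913864295.
Final step: p(128) = p(127) + p(126) - p(123) - p(121) + p(116) + p(113) - p(106) - p(102) + p(93) + p(88) - p(77) - p(71) + p(58) + p(51) - p(36) - p(28) + p(11) + p(2)
= 3913864295 + 3519222692 - 2552338241 - 2056148051 + 1188908248 + 851376628 - 384276336 - 241265379 + 82010177 + 44108109 - 10619863 - 4697205 + 715220 + 239943 - 17977 - 3718 + 56 + 2
= 4351078600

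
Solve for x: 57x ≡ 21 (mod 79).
x ≡ 17 (mod 79)

gcd(57, 79) = 1, which divides 21, so solutions exist.
Find 57^(-1) mod 79 by the extended Euclidean algorithm:
79 = 1 × 57 + 22  ⟹  22 = (1)·79 + (-1)·57
57 = 2 × 22 + 13  ⟹  13 = (-2)·79 + (3)·57
22 = 1 × 13 + 9  ⟹  9 = (3)·79 + (-4)·57
13 = 1 × 9 + 4  ⟹  4 = (-5)·79 + (7)·57
9 = 2 × 4 + 1  ⟹  1 = (13)·79 + (-18)·57
So (-18)·57 ≡ 1 (mod 79), i.e. 57^(-1) ≡ -18 ≡ 61 (mod 79).
x ≡ 61 × 21 = 1281 ≡ 17 (mod 79).
Check: 57 × 17 = 969 ≡ 21 (mod 79).
Unique solution: x ≡ 17 (mod 79)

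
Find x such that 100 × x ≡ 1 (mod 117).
55

gcd(100, 117) = 1, so the inverse exists.
Extended Euclidean algorithm on (117, 100):
117 = 1 × 100 + 17  ⟹  17 = (1)·117 + (-1)·100
100 = 5 × 17 + 15  ⟹  15 = (-5)·117 + (6)·100
17 = 1 × 15 + 2  ⟹  2 = (6)·117 + (-7)·100
15 = 7 × 2 + 1  ⟹  1 = (-47)·117 + (55)·100
So (55)·100 ≡ 1 (mod 117), i.e. 100^(-1) ≡ 55 (mod 117).
Check: 100 × 55 = 5500 ≡ 1 (mod 117)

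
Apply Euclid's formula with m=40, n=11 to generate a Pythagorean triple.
(1479, 880, 1721)

Euclid's formula: a = m² - n², b = 2mn, c = m² + n²
m = 40, n = 11
a = 40² - 11² = 1600 - 121 = 1479
b = 2 × 40 × 11 = 880
c = 40² + 11² = 1600 + 121 = 1721
Verification: 1479² + 880² = 2187441 + 774400 = 2961841 = 1721² ✓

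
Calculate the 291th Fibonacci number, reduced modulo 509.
168

Matrix identity: Q^n = [[F_(n+1), F_n], [F_n, F_(n-1)]] with Q = [[1,1],[1,0]].
n = 291 = 100100011₂. Square-and-multiply, entries mod 509:
Q^1 = [[1,1],[1,0]]
Q^2 = (Q^1)² = [[2,1],[1,1]]
Q^4 = (Q^2)² = [[5,3],[3,2]]
Q^9 = (Q^4)²·Q = [[55,34],[34,21]]
Q^18 = (Q^9)² = [[109,39],[39,70]]
Q^36 = (Q^18)² = [[168,364],[364,313]]
Q^72 = (Q^36)² = [[385,497],[497,397]]
Q^145 = (Q^72)²·Q = [[28,250],[250,287]]
Q^291 = (Q^145)²·Q = [[23,168],[168,364]]
F_291 mod 509 = Q^291[0][1] = 168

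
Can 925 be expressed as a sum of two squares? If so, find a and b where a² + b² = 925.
5² + 30² (a=5, b=30)

Factorization: 925 = 5^2 × 37
By Fermat: n is sum of two squares iff every prime p ≡ 3 (mod 4) appears to even power.
All primes ≡ 3 (mod 4) appear to even power.
Search a = 0, 1, 2, … for 925 - a² a perfect square: first hit at a = 5: 925 - 25 = 900 = 30².
925 = 5² + 30² = 25 + 900 ✓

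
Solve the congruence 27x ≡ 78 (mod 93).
x ≡ 27 (mod 31)

gcd(27, 93) = 3, which divides 78, so solutions exist.
Divide through by 3: 9x ≡ 26 (mod 31).
Find 9^(-1) mod 31 by the extended Euclidean algorithm:
31 = 3 × 9 + 4  ⟹  4 = (1)·31 + (-3)·9
9 = 2 × 4 + 1  ⟹  1 = (-2)·31 + (7)·9
So (7)·9 ≡ 1 (mod 31), i.e. 9^(-1) ≡ 7 (mod 31).
x ≡ 7 × 26 = 182 ≡ 27 (mod 31).
Check: 27 × 27 = 729 ≡ 78 (mod 93).
x ≡ 27 (mod 31), giving 3 solutions mod 93.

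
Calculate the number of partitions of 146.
27517052599

p(n) counts ways to write n as a sum of positive integers (order ignored).
Euler's pentagonal recurrence: p(k) = p(k-1) + p(k-2) - p(k-5) - p(k-7) + p(k-12) + p(k-15) - ... (offsets j(3j∓1)/2, signs ++--, p(0)=1, p(<0)=0).
DP table for k = 0..145: p(0)=1, p(1)=1, p(2)=2, p(3)=3, p(4)=5, p(5)=7, p(6)=11, p(7)=15, p(8)=22, p(9)=30, p(10)=42, p(11)=56, p(12)=77, p(13)=101, p(14)=135, p(15)=176, p(16)=231, p(17)=297, p(18)=385, p(19)=490, p(20)=627, p(21)=792, p(22)=1002, p(23)=1255, p(24)=1575, p(25)=1958, p(26)=2436, p(27)=3010, p(28)=3718, p(29)=4565, p(30)=5604, p(31)=6842, p(32)=8349, p(33)=10143, p(34)=12310, p(35)=14883, p(36)=17977, p(37)=21637, p(38)=26015, p(39)=31185, p(40)=37338, p(41)=44583, p(42)=53174, p(43)=63261, p(44)=75175, p(45)=89134, p(46)=105558, p(47)=124754, p(48)=147273, p(49)=173525, p(50)=204226, p(51)=239943, p(52)=281589, p(53)=329931, p(54)=386155, p(55)=451276, p(56)=526823, p(57)=614154, p(58)=715220, p(59)=831820, p(60)=966467, p(61)=1121505, p(62)=1300156, p(63)=1505499, p(64)=1741630, p(65)=2012558, p(66)=2323520, p(67)=2679689, p(68)=3087735, p(69)=3554345, p(70)=4087968, p(71)=4697205, p(72)=5392783, p(73)=6185689, p(74)=7089500, p(75)=8118264, p(76)=9289091, p(77)=10619863, p(78)=12132164, p(79)=13848650, p(80)=15796476, p(81)=18004327, p(82)=20506255, p(83)=23338469, p(84)=26543660, p(85)=30167357, p(86)=34262962, p(87)=38887673, p(88)=44108109, p(89)=49995925, p(90)=56634173, p(91)=64112359, p(92)=72533807, p(93)=82010177, p(94)=92669720, p(95)=104651419, p(96)=118114304, p(97)=133230930, p(98)=150198136, p(99)=169229875, p(100)=190569292, p(101)=214481126, p(102)=241265379, p(103)=271248950, p(104)=304801365, p(105)=342325709, p(106)=384276336, p(107)=431149389, p(108)=483502844, p(109)=541946240, p(110)=607163746, p(111)=679903203, p(112)=761002156, p(113)=851376628, p(114)=952050665, p(115)=1064144451, p(116)=1188908248, p(117)=1327710076, p(118)=1482074143, p(119)=1653668665, p(120)=1844349560, p(121)=2056148051, p(122)=2291320912, p(123)=2552338241, p(124)=2841940500, p(125)=3163127352, p(126)=3519222692, p(127)=3913864295, p(128)=4351078600, p(129)=4835271870, p(130)=5371315400, p(131)=5964539504, p(132)=6620830889, p(133)=7346629512, p(134)=8149040695, p(135)=9035836076, p(136)=10015581680, p(137)=11097645016, p(138)=12292341831, p(139)=13610949895, p(140)=15065878135, p(141)=16670689208, p(142)=18440293320, p(143)=20390982757, p(144)=22540654445, p(145)=24908858009.
Final step: p(146) = p(145) + p(144) - p(141) - p(139) + p(134) + p(131) - p(124) - p(120) + p(111) + p(106) - p(95) - p(89) + p(76) + p(69) - p(54) - p(46) + p(29) + p(20) - p(1)
= 24908858009 + 22540654445 - 16670689208 - 13610949895 + 8149040695 + 5964539504 - 2841940500 - 1844349560 + 679903203 + 384276336 - 104651419 - 49995925 + 9289091 + 3554345 - 386155 - 105558 + 4565 + 627 - 1
= 27517052599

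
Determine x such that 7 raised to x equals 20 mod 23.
13

Baby-step giant-step with step n = ⌈√23⌉ = 5.
Baby steps 7^j mod 23 (j:value) for j=0..4: 0:1, 1:7, 2:3, 3:21, 4:9.
Giant-step multiplier: 7^(-5) ≡ 7^(22-5) = 7^17 ≡ 19 (mod 23).
Giant steps γ_i = 20·19^i mod 23: γ_0=20, γ_1=12, γ_2=21 (in table at j=3).
x = i·n + j = 2·5 + 3 = 13.
Check: 7^13 ≡ 20 (mod 23).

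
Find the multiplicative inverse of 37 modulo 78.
19

gcd(37, 78) = 1, so the inverse exists.
Extended Euclidean algorithm on (78, 37):
78 = 2 × 37 + 4  ⟹  4 = (1)·78 + (-2)·37
37 = 9 × 4 + 1  ⟹  1 = (-9)·78 + (19)·37
So (19)·37 ≡ 1 (mod 78), i.e. 37^(-1) ≡ 19 (mod 78).
Check: 37 × 19 = 703 ≡ 1 (mod 78)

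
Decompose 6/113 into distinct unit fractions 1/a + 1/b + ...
1/19 + 1/2147

Greedy algorithm:
6/113: ceiling(113/6) = 19, use 1/19
1/2147: ceiling(2147/1) = 2147, use 1/2147
Result: 6/113 = 1/19 + 1/2147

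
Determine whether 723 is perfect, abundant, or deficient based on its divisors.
deficient

Proper divisors of 723: sum = 1 + 3 + 241 = 245
Since 245 < 723, 723 is deficient.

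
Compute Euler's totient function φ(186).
60

186 = 2 × 3 × 31
φ(n) = n × ∏(1 - 1/p) for each prime p dividing n
φ(186) = 186 × (1 - 1/2) × (1 - 1/3) × (1 - 1/31) = 60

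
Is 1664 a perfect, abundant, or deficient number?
abundant

Proper divisors of 1664: sum = 1 + 2 + 4 + 8 + 13 + 16 + 26 + 32 + 52 + 64 + 104 + 128 + 208 + 416 + 832 = 1906
Since 1906 > 1664, 1664 is abundant.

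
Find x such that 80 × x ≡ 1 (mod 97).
57

gcd(80, 97) = 1, so the inverse exists.
Extended Euclidean algorithm on (97, 80):
97 = 1 × 80 + 17  ⟹  17 = (1)·97 + (-1)·80
80 = 4 × 17 + 12  ⟹  12 = (-4)·97 + (5)·80
17 = 1 × 12 + 5  ⟹  5 = (5)·97 + (-6)·80
12 = 2 × 5 + 2  ⟹  2 = (-14)·97 + (17)·80
5 = 2 × 2 + 1  ⟹  1 = (33)·97 + (-40)·80
So (-40)·80 ≡ 1 (mod 97), i.e. 80^(-1) ≡ -40 ≡ 57 (mod 97).
Check: 80 × 57 = 4560 ≡ 1 (mod 97)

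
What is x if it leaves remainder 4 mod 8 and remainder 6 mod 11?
28

Using Chinese Remainder Theorem:
M = 8 × 11 = 88
M1 = 11, M2 = 8
y1 = 11^(-1) mod 8 = 3
y2 = 8^(-1) mod 11 = 7
x = (4×11×3 + 6×8×7) mod 88 = 28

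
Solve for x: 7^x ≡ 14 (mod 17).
11

Baby-step giant-step with step n = ⌈√17⌉ = 5.
Baby steps 7^j mod 17 (j:value) for j=0..4: 0:1, 1:7, 2:15, 3:3, 4:4.
Giant-step multiplier: 7^(-5) ≡ 7^(16-5) = 7^11 ≡ 14 (mod 17).
Giant steps γ_i = 14·14^i mod 17: γ_0=14, γ_1=9, γ_2=7 (in table at j=1).
x = i·n + j = 2·5 + 1 = 11.
Check: 7^11 ≡ 14 (mod 17).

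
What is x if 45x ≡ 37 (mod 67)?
x ≡ 44 (mod 67)

gcd(45, 67) = 1, which divides 37, so solutions exist.
Find 45^(-1) mod 67 by the extended Euclidean algorithm:
67 = 1 × 45 + 22  ⟹  22 = (1)·67 + (-1)·45
45 = 2 × 22 + 1  ⟹  1 = (-2)·67 + (3)·45
So (3)·45 ≡ 1 (mod 67), i.e. 45^(-1) ≡ 3 (mod 67).
x ≡ 3 × 37 = 111 ≡ 44 (mod 67).
Check: 45 × 44 = 1980 ≡ 37 (mod 67).
Unique solution: x ≡ 44 (mod 67)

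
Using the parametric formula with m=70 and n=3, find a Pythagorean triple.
(4891, 420, 4909)

Euclid's formula: a = m² - n², b = 2mn, c = m² + n²
m = 70, n = 3
a = 70² - 3² = 4900 - 9 = 4891
b = 2 × 70 × 3 = 420
c = 70² + 3² = 4900 + 9 = 4909
Verification: 4891² + 420² = 23921881 + 176400 = 24098281 = 4909² ✓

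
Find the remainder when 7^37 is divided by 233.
124

Repeated squaring. Binary of 37 = 100101.
7^1 ≡ 7 (mod 233); 7^2 ≡ 49 (mod 233); 7^4 ≡ 71 (mod 233); 7^8 ≡ 148 (mod 233); 7^16 ≡ 2 (mod 233); 7^32 ≡ 4 (mod 233)
7^37 = 7^1 × 7^4 × 7^32 ≡ 124 (mod 233)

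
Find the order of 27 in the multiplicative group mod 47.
23

47 is prime, so ord(27) divides φ(47) = 46.
Divisors of 46: 1, 2, 23, 46.
Repeated squaring: 27^1 ≡ 27, 27^2 ≡ 24, 27^4 ≡ 12, 27^8 ≡ 3, 27^16 ≡ 9, 27^32 ≡ 34 (mod 47).
Test 27^d mod 47 for each divisor d in increasing order:
27^1 ≡ 27
27^2 ≡ 24
27^23 = 27^16·27^4·27^2·27^1 ≡ 1  ← first divisor giving 1
The order is 23.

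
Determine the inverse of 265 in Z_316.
285

gcd(265, 316) = 1, so the inverse exists.
Extended Euclidean algorithm on (316, 265):
316 = 1 × 265 + 51  ⟹  51 = (1)·316 + (-1)·265
265 = 5 × 51 + 10  ⟹  10 = (-5)·316 + (6)·265
51 = 5 × 10 + 1  ⟹  1 = (26)·316 + (-31)·265
So (-31)·265 ≡ 1 (mod 316), i.e. 265^(-1) ≡ -31 ≡ 285 (mod 316).
Check: 265 × 285 = 75525 ≡ 1 (mod 316)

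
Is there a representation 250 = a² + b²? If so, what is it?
5² + 15² (a=5, b=15)

Factorization: 250 = 2 × 5^3
By Fermat: n is sum of two squares iff every prime p ≡ 3 (mod 4) appears to even power.
All primes ≡ 3 (mod 4) appear to even power.
Search a = 0, 1, 2, … for 250 - a² a perfect square: first hit at a = 5: 250 - 25 = 225 = 15².
250 = 5² + 15² = 25 + 225 ✓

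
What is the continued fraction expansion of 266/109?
[2; 2, 3, 1, 2, 4]

Euclidean algorithm steps:
266 = 2 × 109 + 48
109 = 2 × 48 + 13
48 = 3 × 13 + 9
13 = 1 × 9 + 4
9 = 2 × 4 + 1
4 = 4 × 1 + 0
Continued fraction: [2; 2, 3, 1, 2, 4]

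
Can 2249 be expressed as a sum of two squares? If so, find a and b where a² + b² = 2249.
20² + 43² (a=20, b=43)

Factorization: 2249 = 13 × 173
By Fermat: n is sum of two squares iff every prime p ≡ 3 (mod 4) appears to even power.
All primes ≡ 3 (mod 4) appear to even power.
Search a = 0, 1, 2, … for 2249 - a² a perfect square: first hit at a = 20: 2249 - 400 = 1849 = 43².
2249 = 20² + 43² = 400 + 1849 ✓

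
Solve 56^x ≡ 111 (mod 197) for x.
113

Baby-step giant-step with step n = ⌈√197⌉ = 15.
Baby steps 56^j mod 197 (j:value) for j=0..14: 0:1, 1:56, 2:181, 3:89, 4:59, 5:152, 6:41, 7:129, 8:132, 9:103, 10:55, 11:125, 12:105, 13:167, 14:93.
Giant-step multiplier: 56^(-15) ≡ 56^(196-15) = 56^181 ≡ 126 (mod 197).
Giant steps γ_i = 111·126^i mod 197: γ_0=111, γ_1=196, γ_2=71, γ_3=81, γ_4=159, γ_5=137, γ_6=123, γ_7=132 (in table at j=8).
x = i·n + j = 7·15 + 8 = 113.
Check: 56^113 ≡ 111 (mod 197).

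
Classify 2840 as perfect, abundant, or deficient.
abundant

Proper divisors of 2840: sum = 1 + 2 + 4 + 5 + 8 + 10 + 20 + 40 + 71 + 142 + 284 + 355 + 568 + 710 + 1420 = 3640
Since 3640 > 2840, 2840 is abundant.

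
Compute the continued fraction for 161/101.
[1; 1, 1, 2, 6, 3]

Euclidean algorithm steps:
161 = 1 × 101 + 60
101 = 1 × 60 + 41
60 = 1 × 41 + 19
41 = 2 × 19 + 3
19 = 6 × 3 + 1
3 = 3 × 1 + 0
Continued fraction: [1; 1, 1, 2, 6, 3]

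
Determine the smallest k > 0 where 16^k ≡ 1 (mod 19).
9

19 is prime, so ord(16) divides φ(19) = 18.
Divisors of 18: 1, 2, 3, 6, 9, 18.
Repeated squaring: 16^1 ≡ 16, 16^2 ≡ 9, 16^4 ≡ 5, 16^8 ≡ 6, 16^16 ≡ 17 (mod 19).
Test 16^d mod 19 for each divisor d in increasing order:
16^1 ≡ 16
16^2 ≡ 9
16^3 = 16^2·16^1 ≡ 11
16^6 = 16^4·16^2 ≡ 7
16^9 = 16^8·16^1 ≡ 1  ← first divisor giving 1
The order is 9.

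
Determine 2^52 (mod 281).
155

Repeated squaring. Binary of 52 = 110100.
2^1 ≡ 2 (mod 281); 2^2 ≡ 4 (mod 281); 2^4 ≡ 16 (mod 281); 2^8 ≡ 256 (mod 281); 2^16 ≡ 63 (mod 281); 2^32 ≡ 35 (mod 281)
2^52 = 2^4 × 2^16 × 2^32 ≡ 155 (mod 281)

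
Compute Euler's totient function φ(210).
48

210 = 2 × 3 × 5 × 7
φ(n) = n × ∏(1 - 1/p) for each prime p dividing n
φ(210) = 210 × (1 - 1/2) × (1 - 1/3) × (1 - 1/5) × (1 - 1/7) = 48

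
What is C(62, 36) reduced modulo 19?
0

Using Lucas' theorem:
Write n=62 and k=36 in base 19:
n in base 19: [3, 5]
k in base 19: [1, 17]
C(62,36) mod 19 = ∏ C(n_i, k_i) mod 19
Digit binomials (mod 19): C(3,1) = 3; C(5,17) = 0 (k_i > n_i)
Product: 3 × 0 = 0 ≡ 0 (mod 19)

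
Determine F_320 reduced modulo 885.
435

Matrix identity: Q^n = [[F_(n+1), F_n], [F_n, F_(n-1)]] with Q = [[1,1],[1,0]].
n = 320 = 101000000₂. Square-and-multiply, entries mod 885:
Q^1 = [[1,1],[1,0]]
Q^2 = (Q^1)² = [[2,1],[1,1]]
Q^5 = (Q^2)²·Q = [[8,5],[5,3]]
Q^10 = (Q^5)² = [[89,55],[55,34]]
Q^20 = (Q^10)² = [[326,570],[570,641]]
Q^40 = (Q^20)² = [[181,720],[720,346]]
Q^80 = (Q^40)² = [[691,660],[660,31]]
Q^160 = (Q^80)² = [[646,390],[390,256]]
Q^320 = (Q^160)² = [[361,435],[435,811]]
F_320 mod 885 = Q^320[0][1] = 435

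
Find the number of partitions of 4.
5

p(n) counts ways to write n as a sum of positive integers (order ignored).
Examples: 4; 3 + 1; 2 + 2; 2 + 1 + 1; 1 + 1 + 1 + 1
p(4) = 5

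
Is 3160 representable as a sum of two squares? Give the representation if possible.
Not possible

Factorization: 3160 = 2^3 × 5 × 79
By Fermat: n is sum of two squares iff every prime p ≡ 3 (mod 4) appears to even power.
Prime(s) ≡ 3 (mod 4) with odd exponent: [(79, 1)]
Therefore 3160 cannot be expressed as a² + b².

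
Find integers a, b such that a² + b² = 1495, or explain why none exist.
Not possible

Factorization: 1495 = 5 × 13 × 23
By Fermat: n is sum of two squares iff every prime p ≡ 3 (mod 4) appears to even power.
Prime(s) ≡ 3 (mod 4) with odd exponent: [(23, 1)]
Therefore 1495 cannot be expressed as a² + b².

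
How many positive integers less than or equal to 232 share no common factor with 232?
112

232 = 2^3 × 29
φ(n) = n × ∏(1 - 1/p) for each prime p dividing n
φ(232) = 232 × (1 - 1/2) × (1 - 1/29) = 112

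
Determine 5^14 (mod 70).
25

Repeated squaring. Binary of 14 = 1110.
5^1 ≡ 5 (mod 70); 5^2 ≡ 25 (mod 70); 5^4 ≡ 65 (mod 70); 5^8 ≡ 25 (mod 70)
5^14 = 5^2 × 5^4 × 5^8 ≡ 25 (mod 70)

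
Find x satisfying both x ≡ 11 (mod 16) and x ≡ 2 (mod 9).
11

Using Chinese Remainder Theorem:
M = 16 × 9 = 144
M1 = 9, M2 = 16
y1 = 9^(-1) mod 16 = 9
y2 = 16^(-1) mod 9 = 4
x = (11×9×9 + 2×16×4) mod 144 = 11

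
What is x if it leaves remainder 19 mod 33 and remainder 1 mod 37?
778

Using Chinese Remainder Theorem:
M = 33 × 37 = 1221
M1 = 37, M2 = 33
y1 = 37^(-1) mod 33 = 25
y2 = 33^(-1) mod 37 = 9
x = (19×37×25 + 1×33×9) mod 1221 = 778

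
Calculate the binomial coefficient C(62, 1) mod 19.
5

Using Lucas' theorem:
Write n=62 and k=1 in base 19:
n in base 19: [3, 5]
k in base 19: [0, 1]
C(62,1) mod 19 = ∏ C(n_i, k_i) mod 19
Digit binomials (mod 19): C(3,0) = 1; C(5,1) = 5
Product: 1 × 5 = 5 ≡ 5 (mod 19)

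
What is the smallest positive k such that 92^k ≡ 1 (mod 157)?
52

157 is prime, so ord(92) divides φ(157) = 156.
Divisors of 156: 1, 2, 3, 4, 6, 12, 13, 26, 39, 52, 78, 156.
Repeated squaring: 92^1 ≡ 92, 92^2 ≡ 143, 92^4 ≡ 39, 92^8 ≡ 108, 92^16 ≡ 46, 92^32 ≡ 75, 92^64 ≡ 130, 92^128 ≡ 101 (mod 157).
Test 92^d mod 157 for each divisor d in increasing order:
92^1 ≡ 92
92^2 ≡ 143
92^3 = 92^2·92^1 ≡ 125
92^4 ≡ 39
92^6 = 92^4·92^2 ≡ 82
92^12 = 92^8·92^4 ≡ 130
92^13 = 92^8·92^4·92^1 ≡ 28
92^26 = 92^16·92^8·92^2 ≡ 156
92^39 = 92^32·92^4·92^2·92^1 ≡ 129
92^52 = 92^32·92^16·92^4 ≡ 1  ← first divisor giving 1
The order is 52.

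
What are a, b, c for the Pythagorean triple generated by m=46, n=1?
(2115, 92, 2117)

Euclid's formula: a = m² - n², b = 2mn, c = m² + n²
m = 46, n = 1
a = 46² - 1² = 2116 - 1 = 2115
b = 2 × 46 × 1 = 92
c = 46² + 1² = 2116 + 1 = 2117
Verification: 2115² + 92² = 4473225 + 8464 = 4481689 = 2117² ✓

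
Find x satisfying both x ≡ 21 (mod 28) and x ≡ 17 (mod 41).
1001

Using Chinese Remainder Theorem:
M = 28 × 41 = 1148
M1 = 41, M2 = 28
y1 = 41^(-1) mod 28 = 13
y2 = 28^(-1) mod 41 = 22
x = (21×41×13 + 17×28×22) mod 1148 = 1001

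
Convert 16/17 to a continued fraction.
[0; 1, 16]

Euclidean algorithm steps:
16 = 0 × 17 + 16
17 = 1 × 16 + 1
16 = 16 × 1 + 0
Continued fraction: [0; 1, 16]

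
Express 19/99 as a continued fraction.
[0; 5, 4, 1, 3]

Euclidean algorithm steps:
19 = 0 × 99 + 19
99 = 5 × 19 + 4
19 = 4 × 4 + 3
4 = 1 × 3 + 1
3 = 3 × 1 + 0
Continued fraction: [0; 5, 4, 1, 3]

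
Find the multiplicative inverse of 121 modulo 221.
179

gcd(121, 221) = 1, so the inverse exists.
Extended Euclidean algorithm on (221, 121):
221 = 1 × 121 + 100  ⟹  100 = (1)·221 + (-1)·121
121 = 1 × 100 + 21  ⟹  21 = (-1)·221 + (2)·121
100 = 4 × 21 + 16  ⟹  16 = (5)·221 + (-9)·121
21 = 1 × 16 + 5  ⟹  5 = (-6)·221 + (11)·121
16 = 3 × 5 + 1  ⟹  1 = (23)·221 + (-42)·121
So (-42)·121 ≡ 1 (mod 221), i.e. 121^(-1) ≡ -42 ≡ 179 (mod 221).
Check: 121 × 179 = 21659 ≡ 1 (mod 221)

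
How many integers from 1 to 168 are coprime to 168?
48

168 = 2^3 × 3 × 7
φ(n) = n × ∏(1 - 1/p) for each prime p dividing n
φ(168) = 168 × (1 - 1/2) × (1 - 1/3) × (1 - 1/7) = 48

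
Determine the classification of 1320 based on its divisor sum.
abundant

Proper divisors of 1320: sum = 1 + 2 + 3 + 4 + 5 + 6 + 8 + 10 + ... + 264 + 330 + 440 + 660 (31 divisors) = 3000
Since 3000 > 1320, 1320 is abundant.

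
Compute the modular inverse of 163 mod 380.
7

gcd(163, 380) = 1, so the inverse exists.
Extended Euclidean algorithm on (380, 163):
380 = 2 × 163 + 54  ⟹  54 = (1)·380 + (-2)·163
163 = 3 × 54 + 1  ⟹  1 = (-3)·380 + (7)·163
So (7)·163 ≡ 1 (mod 380), i.e. 163^(-1) ≡ 7 (mod 380).
Check: 163 × 7 = 1141 ≡ 1 (mod 380)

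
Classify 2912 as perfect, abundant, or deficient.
abundant

Proper divisors of 2912: sum = 1 + 2 + 4 + 7 + 8 + 13 + 14 + 16 + ... + 364 + 416 + 728 + 1456 (23 divisors) = 4144
Since 4144 > 2912, 2912 is abundant.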